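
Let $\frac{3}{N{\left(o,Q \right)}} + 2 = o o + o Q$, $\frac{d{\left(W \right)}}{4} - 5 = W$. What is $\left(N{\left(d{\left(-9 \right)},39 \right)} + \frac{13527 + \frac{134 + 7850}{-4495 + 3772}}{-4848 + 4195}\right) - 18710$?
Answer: $- \frac{3271955271347}{174684030} \approx -18731.0$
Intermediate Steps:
$d{\left(W \right)} = 20 + 4 W$
$N{\left(o,Q \right)} = \frac{3}{-2 + o^{2} + Q o}$ ($N{\left(o,Q \right)} = \frac{3}{-2 + \left(o o + o Q\right)} = \frac{3}{-2 + \left(o^{2} + Q o\right)} = \frac{3}{-2 + o^{2} + Q o}$)
$\left(N{\left(d{\left(-9 \right)},39 \right)} + \frac{13527 + \frac{134 + 7850}{-4495 + 3772}}{-4848 + 4195}\right) - 18710 = \left(\frac{3}{-2 + \left(20 + 4 \left(-9\right)\right)^{2} + 39 \left(20 + 4 \left(-9\right)\right)} + \frac{13527 + \frac{134 + 7850}{-4495 + 3772}}{-4848 + 4195}\right) - 18710 = \left(\frac{3}{-2 + \left(20 - 36\right)^{2} + 39 \left(20 - 36\right)} + \frac{13527 + \frac{7984}{-723}}{-653}\right) - 18710 = \left(\frac{3}{-2 + \left(-16\right)^{2} + 39 \left(-16\right)} + \left(13527 + 7984 \left(- \frac{1}{723}\right)\right) \left(- \frac{1}{653}\right)\right) - 18710 = \left(\frac{3}{-2 + 256 - 624} + \left(13527 - \frac{7984}{723}\right) \left(- \frac{1}{653}\right)\right) - 18710 = \left(\frac{3}{-370} + \frac{9772037}{723} \left(- \frac{1}{653}\right)\right) - 18710 = \left(3 \left(- \frac{1}{370}\right) - \frac{9772037}{472119}\right) - 18710 = \left(- \frac{3}{370} - \frac{9772037}{472119}\right) - 18710 = - \frac{3617070047}{174684030} - 18710 = - \frac{3271955271347}{174684030}$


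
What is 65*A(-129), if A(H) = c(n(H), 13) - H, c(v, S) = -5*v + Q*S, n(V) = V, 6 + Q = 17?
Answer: 59605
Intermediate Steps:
Q = 11 (Q = -6 + 17 = 11)
c(v, S) = -5*v + 11*S
A(H) = 143 - 6*H (A(H) = (-5*H + 11*13) - H = (-5*H + 143) - H = (143 - 5*H) - H = 143 - 6*H)
65*A(-129) = 65*(143 - 6*(-129)) = 65*(143 + 774) = 65*917 = 59605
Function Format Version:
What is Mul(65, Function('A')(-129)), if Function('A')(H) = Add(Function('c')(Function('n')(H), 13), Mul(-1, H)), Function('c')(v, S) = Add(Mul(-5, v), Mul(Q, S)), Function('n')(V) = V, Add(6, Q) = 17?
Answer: 59605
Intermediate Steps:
Q = 11 (Q = Add(-6, 17) = 11)
Function('c')(v, S) = Add(Mul(-5, v), Mul(11, S))
Function('A')(H) = Add(143, Mul(-6, H)) (Function('A')(H) = Add(Add(Mul(-5, H), Mul(11, 13)), Mul(-1, H)) = Add(Add(Mul(-5, H), 143), Mul(-1, H)) = Add(Add(143, Mul(-5, H)), Mul(-1, H)) = Add(143, Mul(-6, H)))
Mul(65, Function('A')(-129)) = Mul(65, Add(143, Mul(-6, -129))) = Mul(65, Add(143, 774)) = Mul(65, 917) = 59605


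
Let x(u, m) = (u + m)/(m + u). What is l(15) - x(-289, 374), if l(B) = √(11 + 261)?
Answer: -1 + 4*√17 ≈ 15.492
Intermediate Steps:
l(B) = 4*√17 (l(B) = √272 = 4*√17)
x(u, m) = 1 (x(u, m) = (m + u)/(m + u) = 1)
l(15) - x(-289, 374) = 4*√17 - 1*1 = 4*√17 - 1 = -1 + 4*√17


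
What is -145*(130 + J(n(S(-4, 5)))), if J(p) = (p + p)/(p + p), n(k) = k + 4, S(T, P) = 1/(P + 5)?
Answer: -18995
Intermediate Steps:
S(T, P) = 1/(5 + P)
n(k) = 4 + k
J(p) = 1 (J(p) = (2*p)/((2*p)) = (2*p)*(1/(2*p)) = 1)
-145*(130 + J(n(S(-4, 5)))) = -145*(130 + 1) = -145*131 = -18995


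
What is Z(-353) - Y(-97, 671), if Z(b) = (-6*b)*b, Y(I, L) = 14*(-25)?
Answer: -747304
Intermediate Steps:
Y(I, L) = -350
Z(b) = -6*b²
Z(-353) - Y(-97, 671) = -6*(-353)² - 1*(-350) = -6*124609 + 350 = -747654 + 350 = -747304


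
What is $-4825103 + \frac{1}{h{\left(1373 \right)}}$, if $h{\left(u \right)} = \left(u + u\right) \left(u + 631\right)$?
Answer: $- \frac{26552464607351}{5502984} \approx -4.8251 \cdot 10^{6}$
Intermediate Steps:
$h{\left(u \right)} = 2 u \left(631 + u\right)$
$-4825103 + \frac{1}{h{\left(1373 \right)}} = -4825103 + \frac{1}{2 \cdot 1373 \left(631 + 1373\right)} = -4825103 + \frac{1}{2 \cdot 1373 \cdot 2004} = -4825103 + \frac{1}{5502984} = - \frac{26552464607351}{5502984}$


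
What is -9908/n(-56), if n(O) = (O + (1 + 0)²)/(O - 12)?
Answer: -673744/55 ≈ -12250.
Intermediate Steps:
n(O) = (1 + O)/(-12 + O) (n(O) = (O + 1²)/(-12 + O) = (O + 1)/(-12 + O) = (1 + O)/(-12 + O))
-9908/n(-56) = -9908*(-12 - 56)/(1 - 56) = -9908/(-55/(-68)) = -9908/((-1/68*(-55))) = -9908/55/68 = -9908*68/55 = -673744/55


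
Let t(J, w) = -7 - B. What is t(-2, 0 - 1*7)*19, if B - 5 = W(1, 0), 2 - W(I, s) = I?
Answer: -247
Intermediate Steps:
W(I, s) = 2 - I
B = 6 (B = 5 + (2 - 1*1) = 5 + (2 - 1) = 5 + 1 = 6)
t(J, w) = -13 (t(J, w) = -7 - 1*6 = -7 - 6 = -13)
t(-2, 0 - 1*7)*19 = -13*19 = -247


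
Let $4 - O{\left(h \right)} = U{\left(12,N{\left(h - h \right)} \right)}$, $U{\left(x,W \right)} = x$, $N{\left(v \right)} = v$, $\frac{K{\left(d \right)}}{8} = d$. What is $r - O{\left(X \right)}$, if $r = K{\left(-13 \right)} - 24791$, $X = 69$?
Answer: $-24887$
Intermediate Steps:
$K{\left(d \right)} = 8 d$
$r = -24895$ ($r = 8 \left(-13\right) - 24791 = -104 - 24791 = -24895$)
$O{\left(h \right)} = -8$ ($O{\left(h \right)} = 4 - 12 = -8$)
$r - O{\left(X \right)} = -24895 - -8 = -24895 + 8 = -24887$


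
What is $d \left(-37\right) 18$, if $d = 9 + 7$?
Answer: $-10656$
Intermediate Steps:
$d = 16$
$d \left(-37\right) 18 = 16 \left(-37\right) 18 = \left(-592\right) 18 = -10656$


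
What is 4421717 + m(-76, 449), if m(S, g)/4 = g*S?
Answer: 4285221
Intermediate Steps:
m(S, g) = 4*S*g (m(S, g) = 4*(g*S) = 4*(S*g) = 4*S*g)
4421717 + m(-76, 449) = 4421717 + 4*(-76)*449 = 4421717 - 136496 = 4285221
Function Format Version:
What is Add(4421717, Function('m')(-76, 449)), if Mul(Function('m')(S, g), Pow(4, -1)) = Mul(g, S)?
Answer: 4285221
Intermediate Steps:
Function('m')(S, g) = Mul(4, S, g) (Function('m')(S, g) = Mul(4, Mul(g, S)) = Mul(4, Mul(S, g)) = Mul(4, S, g))
Add(4421717, Function('m')(-76, 449)) = Add(4421717, Mul(4, -76, 449)) = Add(4421717, -136496) = 4285221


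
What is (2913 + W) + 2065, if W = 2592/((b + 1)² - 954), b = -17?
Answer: 1736026/349 ≈ 4974.3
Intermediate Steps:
W = -1296/349 (W = 2592/((-17 + 1)² - 954) = 2592/((-16)² - 954) = 2592/(256 - 954) = 2592/(-698) = 2592*(-1/698) = -1296/349 ≈ -3.7135)
(2913 + W) + 2065 = (2913 - 1296/349) + 2065 = 1015341/349 + 2065 = 1736026/349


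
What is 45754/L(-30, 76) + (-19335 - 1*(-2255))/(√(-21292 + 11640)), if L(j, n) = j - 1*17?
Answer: -45754/47 + 8540*I*√2413/2413 ≈ -973.49 + 173.85*I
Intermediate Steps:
L(j, n) = -17 + j (L(j, n) = j - 17 = -17 + j)
45754/L(-30, 76) + (-19335 - 1*(-2255))/(√(-21292 + 11640)) = 45754/(-17 - 30) + (-19335 - 1*(-2255))/(√(-21292 + 11640)) = 45754/(-47) + (-19335 + 2255)/(√(-9652)) = 45754*(-1/47) - 17080*(-I*√2413/4826) = -45754/47 - (-8540)*I*√2413/2413 = -45754/47 + 8540*I*√2413/2413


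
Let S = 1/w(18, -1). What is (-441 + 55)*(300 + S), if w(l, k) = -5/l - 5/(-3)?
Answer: -2901948/25 ≈ -1.1608e+5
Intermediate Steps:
w(l, k) = 5/3 - 5/l (w(l, k) = -5/l - 5*(-⅓) = -5/l + 5/3 = 5/3 - 5/l)
S = 18/25 (S = 1/(5/3 - 5/18) = 1/(25/18) = 18/25 ≈ 0.72000)
(-441 + 55)*(300 + S) = (-441 + 55)*(300 + 18/25) = -386*7518/25 = -2901948/25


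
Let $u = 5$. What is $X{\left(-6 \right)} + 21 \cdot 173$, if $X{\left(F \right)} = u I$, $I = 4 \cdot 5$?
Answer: $3733$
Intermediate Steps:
$I = 20$
$X{\left(F \right)} = 100$ ($X{\left(F \right)} = 5 \cdot 20 = 100$)
$X{\left(-6 \right)} + 21 \cdot 173 = 100 + 21 \cdot 173 = 100 + 3633 = 3733$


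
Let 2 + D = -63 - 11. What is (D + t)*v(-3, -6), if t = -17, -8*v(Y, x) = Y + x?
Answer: -837/8 ≈ -104.63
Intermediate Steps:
v(Y, x) = -Y/8 - x/8 (v(Y, x) = -(Y + x)/8 = -Y/8 - x/8)
D = -76 (D = -2 + (-63 - 11) = -2 - 74 = -76)
(D + t)*v(-3, -6) = (-76 - 17)*(-⅛*(-3) - ⅛*(-6)) = -93*(3/8 + ¾) = -93*9/8 = -837/8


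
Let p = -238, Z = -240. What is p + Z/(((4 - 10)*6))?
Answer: -694/3 ≈ -231.33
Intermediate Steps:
p + Z/(((4 - 10)*6)) = -238 - 240*1/(6*(4 - 10)) = -238 - 240/((-6*6)) = -238 - 240/(-36) = -238 - 240*(-1/36) = -238 + 20/3 = -694/3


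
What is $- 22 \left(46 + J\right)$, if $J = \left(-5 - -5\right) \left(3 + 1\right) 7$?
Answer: $-1012$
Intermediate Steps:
$J = 0$ ($J = \left(-5 + 5\right) 4 \cdot 7 = 0 \cdot 4 \cdot 7 = 0 \cdot 7 = 0$)
$- 22 \left(46 + J\right) = - 22 \left(46 + 0\right) = \left(-22\right) 46 = -1012$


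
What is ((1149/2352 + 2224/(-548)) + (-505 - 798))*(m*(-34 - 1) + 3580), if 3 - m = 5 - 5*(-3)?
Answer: -585903037975/107408 ≈ -5.4549e+6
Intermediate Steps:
m = -17 (m = 3 - (5 - 5*(-3)) = 3 - (5 + 15) = 3 - 1*20 = 3 - 20 = -17)
((1149/2352 + 2224/(-548)) + (-505 - 798))*(m*(-34 - 1) + 3580) = ((1149/2352 + 2224/(-548)) + (-505 - 798))*(-17*(-34 - 1) + 3580) = ((1149*(1/2352) + 2224*(-1/548)) - 1303)*(-17*(-35) + 3580) = ((383/784 - 556/137) - 1303)*(595 + 3580) = (-383433/107408 - 1303)*4175 = -140336057/107408*4175 = -585903037975/107408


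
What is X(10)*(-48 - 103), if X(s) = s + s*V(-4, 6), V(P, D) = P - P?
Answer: -1510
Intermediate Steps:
V(P, D) = 0
X(s) = s (X(s) = s + s*0 = s + 0 = s)
X(10)*(-48 - 103) = 10*(-48 - 103) = 10*(-151) = -1510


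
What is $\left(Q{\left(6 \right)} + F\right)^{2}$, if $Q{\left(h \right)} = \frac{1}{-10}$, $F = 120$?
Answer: $\frac{1437601}{100} \approx 14376.0$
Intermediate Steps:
$Q{\left(h \right)} = - \frac{1}{10}$
$\left(Q{\left(6 \right)} + F\right)^{2} = \left(- \frac{1}{10} + 120\right)^{2} = \left(\frac{1199}{10}\right)^{2} = \frac{1437601}{100}$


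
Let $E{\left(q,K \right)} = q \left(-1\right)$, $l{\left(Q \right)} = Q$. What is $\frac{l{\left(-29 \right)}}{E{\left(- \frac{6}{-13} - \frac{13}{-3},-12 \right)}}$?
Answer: $\frac{1131}{187} \approx 6.0481$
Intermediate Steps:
$E{\left(q,K \right)} = - q$
$\frac{l{\left(-29 \right)}}{E{\left(- \frac{6}{-13} - \frac{13}{-3},-12 \right)}} = - \frac{29}{\left(-1\right) \left(- \frac{6}{-13} - \frac{13}{-3}\right)} = - \frac{29}{\left(-1\right) \left(\left(-6\right) \left(- \frac{1}{13}\right) - - \frac{13}{3}\right)} = - \frac{29}{\left(-1\right) \left(\frac{6}{13} + \frac{13}{3}\right)} = - \frac{29}{\left(-1\right) \frac{187}{39}} = - \frac{29}{- \frac{187}{39}} = \left(-29\right) \left(- \frac{39}{187}\right) = \frac{1131}{187}$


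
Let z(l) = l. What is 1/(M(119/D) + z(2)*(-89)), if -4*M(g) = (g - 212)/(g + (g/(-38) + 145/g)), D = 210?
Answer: -9939386/1767161919 ≈ -0.0056245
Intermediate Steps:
M(g) = -(-212 + g)/(4*(145/g + 37*g/38)) (M(g) = -(g - 212)/(4*(g + (g/(-38) + 145/g))) = -(-212 + g)/(4*(g + (g*(-1/38) + 145/g))) = -(-212 + g)/(4*(g + (-g/38 + 145/g))) = -(-212 + g)/(4*(g + (145/g - g/38))) = -(-212 + g)/(4*(145/g + 37*g/38)))
1/(M(119/D) + z(2)*(-89)) = 1/(19*(119/210)*(212 - 119/210)/(2*(5510 + 37*(119/210)²)) + 2*(-89)) = 1/(19*(119*(1/210))*(212 - 119/210)/(2*(5510 + 37*(119*(1/210))²)) - 178) = 1/((19/2)*(17/30)*(212 - 1*17/30)/(5510 + 37*(17/30)²) - 178) = 1/((19/2)*(17/30)*(212 - 17/30)/(5510 + 37*(289/900)) - 178) = 1/((19/2)*(17/30)*(6343/30)/(5510 + 10693/900) - 178) = 1/((19/2)*(17/30)*(6343/30)/(4969693/900) - 178) = 1/((19/2)*(17/30)*(900/4969693)*(6343/30) - 178) = 1/(2048789/9939386 - 178) = 1/(-1767161919/9939386) = -9939386/1767161919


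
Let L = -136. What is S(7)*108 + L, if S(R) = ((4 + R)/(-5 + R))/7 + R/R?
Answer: 398/7 ≈ 56.857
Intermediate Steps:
S(R) = 1 + (4 + R)/(7*(-5 + R)) (S(R) = ((4 + R)/(-5 + R))*(⅐) + 1 = (4 + R)/(7*(-5 + R)) + 1 = 1 + (4 + R)/(7*(-5 + R)))
S(7)*108 + L = ((-31 + 8*7)/(7*(-5 + 7)))*108 - 136 = ((⅐)*(-31 + 56)/2)*108 - 136 = ((⅐)*(½)*25)*108 - 136 = (25/14)*108 - 136 = 1350/7 - 136 = 398/7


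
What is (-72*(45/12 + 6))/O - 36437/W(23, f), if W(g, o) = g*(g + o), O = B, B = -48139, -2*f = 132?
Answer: 5868679/159229 ≈ 36.857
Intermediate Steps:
f = -66 (f = -½*132 = -66)
O = -48139
(-72*(45/12 + 6))/O - 36437/W(23, f) = -72*(45/12 + 6)/(-48139) - 36437*1/(23*(23 - 66)) = -72*(45*(1/12) + 6)*(-1/48139) - 36437/(23*(-43)) = -72*(15/4 + 6)*(-1/48139) - 36437/(-989) = -72*39/4*(-1/48139) - 36437*(-1/989) = -702*(-1/48139) + 36437/989 = 54/3703 + 36437/989 = 5868679/159229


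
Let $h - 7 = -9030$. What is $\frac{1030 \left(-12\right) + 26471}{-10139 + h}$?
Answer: $- \frac{14111}{19162} \approx -0.73641$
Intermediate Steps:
$h = -9023$ ($h = 7 - 9030 = -9023$)
$\frac{1030 \left(-12\right) + 26471}{-10139 + h} = \frac{1030 \left(-12\right) + 26471}{-10139 - 9023} = \frac{-12360 + 26471}{-19162} = 14111 \left(- \frac{1}{19162}\right) = - \frac{14111}{19162}$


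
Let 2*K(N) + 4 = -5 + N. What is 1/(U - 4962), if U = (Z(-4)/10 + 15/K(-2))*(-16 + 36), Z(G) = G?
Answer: -11/55270 ≈ -0.00019902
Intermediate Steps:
K(N) = -9/2 + N/2 (K(N) = -2 + (-5 + N)/2 = -2 + (-5/2 + N/2) = -9/2 + N/2)
U = -688/11 (U = (-4/10 + 15/(-9/2 + (½)*(-2)))*(-16 + 36) = (-4*⅒ + 15/(-9/2 - 1))*20 = (-⅖ + 15/(-11/2))*20 = (-⅖ + 15*(-2/11))*20 = (-⅖ - 30/11)*20 = -172/55*20 = -688/11 ≈ -62.545)
1/(U - 4962) = 1/(-688/11 - 4962) = 1/(-55270/11) = -11/55270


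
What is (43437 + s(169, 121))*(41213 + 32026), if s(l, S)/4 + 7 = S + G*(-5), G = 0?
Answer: 3214679427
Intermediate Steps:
s(l, S) = -28 + 4*S (s(l, S) = -28 + 4*(S + 0*(-5)) = -28 + 4*(S + 0) = -28 + 4*S)
(43437 + s(169, 121))*(41213 + 32026) = (43437 + (-28 + 4*121))*(41213 + 32026) = (43437 + (-28 + 484))*73239 = (43437 + 456)*73239 = 43893*73239 = 3214679427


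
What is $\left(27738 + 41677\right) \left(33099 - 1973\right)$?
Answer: $2160611290$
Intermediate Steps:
$\left(27738 + 41677\right) \left(33099 - 1973\right) = 69415 \cdot 31126 = 2160611290$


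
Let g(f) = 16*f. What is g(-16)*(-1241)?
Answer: 317696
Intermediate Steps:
g(-16)*(-1241) = (16*(-16))*(-1241) = -256*(-1241) = 317696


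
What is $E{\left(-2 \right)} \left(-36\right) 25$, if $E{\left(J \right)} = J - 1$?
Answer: $2700$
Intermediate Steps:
$E{\left(J \right)} = -1 + J$ ($E{\left(J \right)} = J - 1 = -1 + J$)
$E{\left(-2 \right)} \left(-36\right) 25 = \left(-1 - 2\right) \left(-36\right) 25 = \left(-3\right) \left(-36\right) 25 = 108 \cdot 25 = 2700$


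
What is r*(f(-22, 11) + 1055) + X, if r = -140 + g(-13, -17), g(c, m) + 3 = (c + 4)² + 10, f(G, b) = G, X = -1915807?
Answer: -1969523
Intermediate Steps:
g(c, m) = 7 + (4 + c)² (g(c, m) = -3 + ((c + 4)² + 10) = -3 + ((4 + c)² + 10) = -3 + (10 + (4 + c)²) = 7 + (4 + c)²)
r = -52 (r = -140 + (7 + (4 - 13)²) = -140 + (7 + (-9)²) = -140 + (7 + 81) = -140 + 88 = -52)
r*(f(-22, 11) + 1055) + X = -52*(-22 + 1055) - 1915807 = -52*1033 - 1915807 = -53716 - 1915807 = -1969523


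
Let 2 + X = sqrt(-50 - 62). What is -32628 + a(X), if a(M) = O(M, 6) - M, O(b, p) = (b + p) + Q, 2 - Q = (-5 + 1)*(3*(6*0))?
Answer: -32620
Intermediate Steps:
X = -2 + 4*I*sqrt(7) (X = -2 + sqrt(-50 - 62) = -2 + sqrt(-112) = -2 + 4*I*sqrt(7) ≈ -2.0 + 10.583*I)
Q = 2 (Q = 2 - (-5 + 1)*3*(6*0) = 2 - (-4)*3*0 = 2 - (-4)*0 = 2 - 1*0 = 2 + 0 = 2)
O(b, p) = 2 + b + p (O(b, p) = (b + p) + 2 = 2 + b + p)
a(M) = 8 (a(M) = (2 + M + 6) - M = (8 + M) - M = 8)
-32628 + a(X) = -32628 + 8 = -32620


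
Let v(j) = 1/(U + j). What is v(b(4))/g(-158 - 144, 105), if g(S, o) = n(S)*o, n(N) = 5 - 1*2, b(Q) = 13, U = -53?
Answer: -1/12600 ≈ -7.9365e-5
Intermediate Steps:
n(N) = 3 (n(N) = 5 - 2 = 3)
v(j) = 1/(-53 + j)
g(S, o) = 3*o
v(b(4))/g(-158 - 144, 105) = 1/((-53 + 13)*((3*105))) = 1/(-40*315) = -1/40*1/315 = -1/12600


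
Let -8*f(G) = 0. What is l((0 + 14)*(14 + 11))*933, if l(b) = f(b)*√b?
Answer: 0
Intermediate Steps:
f(G) = 0 (f(G) = -⅛*0 = 0)
l(b) = 0 (l(b) = 0*√b = 0)
l((0 + 14)*(14 + 11))*933 = 0*933 = 0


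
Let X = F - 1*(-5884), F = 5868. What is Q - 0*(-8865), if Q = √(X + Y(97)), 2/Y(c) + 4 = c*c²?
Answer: √9789001198074210/912669 ≈ 108.41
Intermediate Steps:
X = 11752 (X = 5868 - 1*(-5884) = 5868 + 5884 = 11752)
Y(c) = 2/(-4 + c³) (Y(c) = 2/(-4 + c*c²) = 2/(-4 + c³))
Q = √9789001198074210/912669 (Q = √(11752 + 2/(-4 + 97³)) = √(11752 + 2/(-4 + 912673)) = √(11752 + 2/912669) = √(10725686090/912669) = √9789001198074210/912669 ≈ 108.41)
Q - 0*(-8865) = √9789001198074210/912669 - 0*(-8865) = √9789001198074210/912669 - 1*0 = √9789001198074210/912669 + 0 = √9789001198074210/912669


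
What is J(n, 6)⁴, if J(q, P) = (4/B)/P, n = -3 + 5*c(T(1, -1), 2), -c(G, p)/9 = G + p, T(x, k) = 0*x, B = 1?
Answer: 16/81 ≈ 0.19753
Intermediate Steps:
T(x, k) = 0
c(G, p) = -9*G - 9*p (c(G, p) = -9*(G + p) = -9*G - 9*p)
n = -93 (n = -3 + 5*(-9*0 - 9*2) = -3 + 5*(0 - 18) = -3 + 5*(-18) = -3 - 90 = -93)
J(q, P) = 4/P (J(q, P) = (4/1)/P = (4*1)/P = 4/P)
J(n, 6)⁴ = (4/6)⁴ = (4*(⅙))⁴ = (⅔)⁴ = 16/81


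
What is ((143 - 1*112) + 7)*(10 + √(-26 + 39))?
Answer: 380 + 38*√13 ≈ 517.01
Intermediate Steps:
((143 - 1*112) + 7)*(10 + √(-26 + 39)) = ((143 - 112) + 7)*(10 + √13) = (31 + 7)*(10 + √13) = 38*(10 + √13) = 380 + 38*√13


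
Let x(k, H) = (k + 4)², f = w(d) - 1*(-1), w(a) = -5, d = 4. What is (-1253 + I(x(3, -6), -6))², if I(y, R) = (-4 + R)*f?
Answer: 1471369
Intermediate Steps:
f = -4 (f = -5 - 1*(-1) = -5 + 1 = -4)
x(k, H) = (4 + k)²
I(y, R) = 16 - 4*R (I(y, R) = (-4 + R)*(-4) = 16 - 4*R)
(-1253 + I(x(3, -6), -6))² = (-1253 + (16 - 4*(-6)))² = (-1253 + (16 + 24))² = (-1253 + 40)² = (-1213)² = 1471369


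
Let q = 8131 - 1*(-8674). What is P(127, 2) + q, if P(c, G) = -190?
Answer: 16615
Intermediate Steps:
q = 16805 (q = 8131 + 8674 = 16805)
P(127, 2) + q = -190 + 16805 = 16615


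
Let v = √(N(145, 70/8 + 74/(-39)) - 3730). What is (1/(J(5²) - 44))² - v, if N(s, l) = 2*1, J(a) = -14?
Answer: 1/3364 - 4*I*√233 ≈ 0.00029727 - 61.057*I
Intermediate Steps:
N(s, l) = 2
v = 4*I*√233 (v = √(2 - 3730) = √(-3728) = 4*I*√233 ≈ 61.057*I)
(1/(J(5²) - 44))² - v = (1/(-14 - 44))² - 4*I*√233 = (1/(-58))² - 4*I*√233 = (-1/58)² - 4*I*√233 = 1/3364 - 4*I*√233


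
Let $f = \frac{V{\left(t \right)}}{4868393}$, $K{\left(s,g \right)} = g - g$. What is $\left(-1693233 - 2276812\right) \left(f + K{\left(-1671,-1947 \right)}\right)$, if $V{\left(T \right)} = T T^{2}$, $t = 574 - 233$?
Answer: $- \frac{157419513701945}{4868393} \approx -3.2335 \cdot 10^{7}$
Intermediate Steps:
$t = 341$ ($t = 574 - 233 = 341$)
$K{\left(s,g \right)} = 0$
$V{\left(T \right)} = T^{3}$
$f = \frac{39651821}{4868393}$ ($f = \frac{341^{3}}{4868393} = 39651821 \cdot \frac{1}{4868393} = \frac{39651821}{4868393} \approx 8.1447$)
$\left(-1693233 - 2276812\right) \left(f + K{\left(-1671,-1947 \right)}\right) = \left(-1693233 - 2276812\right) \left(\frac{39651821}{4868393} + 0\right) = \left(-3970045\right) \frac{39651821}{4868393} = - \frac{157419513701945}{4868393}$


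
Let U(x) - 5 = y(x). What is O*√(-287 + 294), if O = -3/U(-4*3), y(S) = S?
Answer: 3*√7/7 ≈ 1.1339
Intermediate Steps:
U(x) = 5 + x
O = 3/7 (O = -3/(5 - 4*3) = -3/(5 - 12) = -3/(-7) = -3*(-⅐) = 3/7 ≈ 0.42857)
O*√(-287 + 294) = 3*√(-287 + 294)/7 = 3*√7/7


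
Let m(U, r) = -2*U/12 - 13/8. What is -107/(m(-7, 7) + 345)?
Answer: -2568/8269 ≈ -0.31056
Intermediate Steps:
m(U, r) = -13/8 - U/6 (m(U, r) = -2*U*(1/12) - 13*1/8 = -U/6 - 13/8 = -13/8 - U/6)
-107/(m(-7, 7) + 345) = -107/((-13/8 - 1/6*(-7)) + 345) = -107/((-13/8 + 7/6) + 345) = -107/(-11/24 + 345) = -107/(8269/24) = (24/8269)*(-107) = -2568/8269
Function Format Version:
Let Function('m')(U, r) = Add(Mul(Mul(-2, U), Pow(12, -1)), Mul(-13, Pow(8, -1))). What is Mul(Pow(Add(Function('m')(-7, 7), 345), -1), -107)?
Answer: Rational(-2568, 8269) ≈ -0.31056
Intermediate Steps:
Function('m')(U, r) = Add(Rational(-13, 8), Mul(Rational(-1, 6), U)) (Function('m')(U, r) = Add(Mul(Mul(-2, U), Rational(1, 12)), Mul(-13, Rational(1, 8))) = Add(Mul(Rational(-1, 6), U), Rational(-13, 8)) = Add(Rational(-13, 8), Mul(Rational(-1, 6), U)))
Mul(Pow(Add(Function('m')(-7, 7), 345), -1), -107) = Mul(Pow(Add(Add(Rational(-13, 8), Mul(Rational(-1, 6), -7)), 345), -1), -107) = Mul(Pow(Add(Add(Rational(-13, 8), Rational(7, 6)), 345), -1), -107) = Mul(Pow(Add(Rational(-11, 24), 345), -1), -107) = Mul(Pow(Rational(8269, 24), -1), -107) = Mul(Rational(24, 8269), -107) = Rational(-2568, 8269)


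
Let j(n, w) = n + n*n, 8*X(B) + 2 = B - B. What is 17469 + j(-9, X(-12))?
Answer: 17541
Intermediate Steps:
X(B) = -¼ (X(B) = -¼ + (B - B)/8 = -¼ + (⅛)*0 = -¼ + 0 = -¼)
j(n, w) = n + n²
17469 + j(-9, X(-12)) = 17469 - 9*(1 - 9) = 17469 - 9*(-8) = 17469 + 72 = 17541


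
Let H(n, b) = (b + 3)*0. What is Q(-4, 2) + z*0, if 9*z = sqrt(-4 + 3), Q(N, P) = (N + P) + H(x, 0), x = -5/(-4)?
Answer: -2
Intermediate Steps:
x = 5/4 (x = -5*(-1/4) = 5/4 ≈ 1.2500)
H(n, b) = 0 (H(n, b) = (3 + b)*0 = 0)
Q(N, P) = N + P (Q(N, P) = (N + P) + 0 = N + P)
z = I/9 (z = sqrt(-4 + 3)/9 = sqrt(-1)/9 = I/9 ≈ 0.11111*I)
Q(-4, 2) + z*0 = (-4 + 2) + (I/9)*0 = -2 + 0 = -2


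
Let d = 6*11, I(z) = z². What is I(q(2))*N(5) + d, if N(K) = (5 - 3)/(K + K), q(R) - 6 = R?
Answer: 394/5 ≈ 78.800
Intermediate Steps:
q(R) = 6 + R
N(K) = 1/K (N(K) = 2/((2*K)) = 2*(1/(2*K)) = 1/K)
d = 66
I(q(2))*N(5) + d = (6 + 2)²/5 + 66 = 8²*(⅕) + 66 = 64*(⅕) + 66 = 64/5 + 66 = 394/5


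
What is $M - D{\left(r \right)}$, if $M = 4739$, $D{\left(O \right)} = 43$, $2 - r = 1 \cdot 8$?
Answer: $4696$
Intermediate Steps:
$r = -6$ ($r = 2 - 1 \cdot 8 = 2 - 8 = -6$)
$M - D{\left(r \right)} = 4739 - 43 = 4696$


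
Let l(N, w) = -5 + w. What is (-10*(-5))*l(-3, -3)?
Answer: -400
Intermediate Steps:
(-10*(-5))*l(-3, -3) = (-10*(-5))*(-5 - 3) = 50*(-8) = -400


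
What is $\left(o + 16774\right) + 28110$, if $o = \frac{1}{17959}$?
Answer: $\frac{806071757}{17959} \approx 44884.0$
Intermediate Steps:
$o = \frac{1}{17959} \approx 5.5682 \cdot 10^{-5}$
$\left(o + 16774\right) + 28110 = \left(\frac{1}{17959} + 16774\right) + 28110 = \frac{301244267}{17959} + 28110 = \frac{806071757}{17959}$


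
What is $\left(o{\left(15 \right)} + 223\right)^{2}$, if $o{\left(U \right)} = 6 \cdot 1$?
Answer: $52441$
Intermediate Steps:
$o{\left(U \right)} = 6$
$\left(o{\left(15 \right)} + 223\right)^{2} = \left(6 + 223\right)^{2} = 229^{2} = 52441$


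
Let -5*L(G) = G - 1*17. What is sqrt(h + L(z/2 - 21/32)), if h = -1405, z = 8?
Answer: I*sqrt(2243630)/40 ≈ 37.447*I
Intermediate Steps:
L(G) = 17/5 - G/5 (L(G) = -(G - 1*17)/5 = -(G - 17)/5 = -(-17 + G)/5 = 17/5 - G/5)
sqrt(h + L(z/2 - 21/32)) = sqrt(-1405 + (17/5 - (8/2 - 21/32)/5)) = sqrt(-1405 + (17/5 - (8*(1/2) - 21*1/32)/5)) = sqrt(-1405 + (17/5 - (4 - 21/32)/5)) = sqrt(-1405 + (17/5 - 1/5*107/32)) = sqrt(-1405 + (17/5 - 107/160)) = sqrt(-1405 + 437/160) = sqrt(-224363/160) = I*sqrt(2243630)/40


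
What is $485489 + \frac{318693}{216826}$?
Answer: $\frac{105266956607}{216826} \approx 4.8549 \cdot 10^{5}$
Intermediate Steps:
$485489 + \frac{318693}{216826} = \frac{105266956607}{216826}$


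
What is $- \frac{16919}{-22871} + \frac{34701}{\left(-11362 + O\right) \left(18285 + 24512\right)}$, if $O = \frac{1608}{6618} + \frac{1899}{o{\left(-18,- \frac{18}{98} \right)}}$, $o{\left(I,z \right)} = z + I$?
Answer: $\frac{21081812068915190}{28500988173394691} \approx 0.73969$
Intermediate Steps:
$o{\left(I,z \right)} = I + z$
$O = - \frac{11377385}{109197}$ ($O = \frac{1608}{6618} + \frac{1899}{-18 - \frac{18}{98}} = 1608 \cdot \frac{1}{6618} + \frac{1899}{-18 - \frac{9}{49}} = \frac{268}{1103} + \frac{1899}{-18 - \frac{9}{49}} = \frac{268}{1103} + \frac{1899}{- \frac{891}{49}} = \frac{268}{1103} + 1899 \left(- \frac{49}{891}\right) = \frac{268}{1103} - \frac{10339}{99} = - \frac{11377385}{109197} \approx -104.19$)
$- \frac{16919}{-22871} + \frac{34701}{\left(-11362 + O\right) \left(18285 + 24512\right)} = - \frac{16919}{-22871} + \frac{34701}{\left(-11362 - \frac{11377385}{109197}\right) \left(18285 + 24512\right)} = \left(-16919\right) \left(- \frac{1}{22871}\right) + \frac{34701}{\left(- \frac{1252073699}{109197}\right) 42797} = \frac{16919}{22871} + \frac{34701}{- \frac{53584998096103}{109197}} = \frac{16919}{22871} + 34701 \left(- \frac{109197}{53584998096103}\right) = \frac{16919}{22871} - \frac{88121979}{1246162746421} = \frac{21081812068915190}{28500988173394691}$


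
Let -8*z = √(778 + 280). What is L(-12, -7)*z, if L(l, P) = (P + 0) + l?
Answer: 437*√2/8 ≈ 77.251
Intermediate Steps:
L(l, P) = P + l
z = -23*√2/8 (z = -√(778 + 280)/8 = -23*√2/8 ≈ -4.0659)
L(-12, -7)*z = (-7 - 12)*(-23*√2/8) = -(-437)*√2/8 = 437*√2/8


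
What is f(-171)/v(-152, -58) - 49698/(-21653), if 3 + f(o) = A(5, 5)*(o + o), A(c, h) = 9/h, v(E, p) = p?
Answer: 81385149/6279370 ≈ 12.961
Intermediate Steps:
f(o) = -3 + 18*o/5 (f(o) = -3 + (9/5)*(o + o) = -3 + (9*(⅕))*(2*o) = -3 + 9*(2*o)/5 = -3 + 18*o/5)
f(-171)/v(-152, -58) - 49698/(-21653) = (-3 + (18/5)*(-171))/(-58) - 49698/(-21653) = (-3 - 3078/5)*(-1/58) - 49698*(-1/21653) = -3093/5*(-1/58) + 49698/21653 = 3093/290 + 49698/21653 = 81385149/6279370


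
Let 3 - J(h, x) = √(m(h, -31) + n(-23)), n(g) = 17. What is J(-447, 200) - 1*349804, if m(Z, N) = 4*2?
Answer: -349806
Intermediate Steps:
m(Z, N) = 8
J(h, x) = -2 (J(h, x) = 3 - √(8 + 17) = 3 - √25 = 3 - 1*5 = 3 - 5 = -2)
J(-447, 200) - 1*349804 = -2 - 1*349804 = -2 - 349804 = -349806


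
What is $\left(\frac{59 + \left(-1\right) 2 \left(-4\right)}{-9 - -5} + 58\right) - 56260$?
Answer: $- \frac{224875}{4} \approx -56219.0$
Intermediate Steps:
$\left(\frac{59 + \left(-1\right) 2 \left(-4\right)}{-9 - -5} + 58\right) - 56260 = \left(\frac{59 - -8}{-9 + \left(-30 + 35\right)} + 58\right) - 56260 = \left(\frac{59 + 8}{-9 + 5} + 58\right) - 56260 = \left(\frac{67}{-4} + 58\right) - 56260 = \left(67 \left(- \frac{1}{4}\right) + 58\right) - 56260 = \left(- \frac{67}{4} + 58\right) - 56260 = \frac{165}{4} - 56260 = - \frac{224875}{4}$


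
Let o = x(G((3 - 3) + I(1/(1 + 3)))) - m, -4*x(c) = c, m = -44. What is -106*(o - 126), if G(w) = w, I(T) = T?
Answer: 69589/8 ≈ 8698.6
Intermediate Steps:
x(c) = -c/4
o = 703/16 (o = -((3 - 3) + 1/(1 + 3))/4 - 1*(-44) = -(0 + 1/4)/4 + 44 = -(0 + ¼)/4 + 44 = -¼*¼ + 44 = -1/16 + 44 = 703/16 ≈ 43.938)
-106*(o - 126) = -106*(703/16 - 126) = -106*(-1313/16) = 69589/8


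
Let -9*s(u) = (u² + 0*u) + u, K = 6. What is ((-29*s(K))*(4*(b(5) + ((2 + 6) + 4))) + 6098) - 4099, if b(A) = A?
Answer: 33605/3 ≈ 11202.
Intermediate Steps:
s(u) = -u/9 - u²/9 (s(u) = -((u² + 0*u) + u)/9 = -((u² + 0) + u)/9 = -(u² + u)/9 = -(u + u²)/9 = -u/9 - u²/9)
((-29*s(K))*(4*(b(5) + ((2 + 6) + 4))) + 6098) - 4099 = ((-(-29)*6*(1 + 6)/9)*(4*(5 + ((2 + 6) + 4))) + 6098) - 4099 = ((-(-29)*6*7/9)*(4*(5 + (8 + 4))) + 6098) - 4099 = ((-29*(-14/3))*(4*(5 + 12)) + 6098) - 4099 = (406*(4*17)/3 + 6098) - 4099 = ((406/3)*68 + 6098) - 4099 = (27608/3 + 6098) - 4099 = 45902/3 - 4099 = 33605/3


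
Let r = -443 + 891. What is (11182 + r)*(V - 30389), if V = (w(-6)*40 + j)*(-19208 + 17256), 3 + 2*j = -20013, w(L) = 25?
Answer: 204144030010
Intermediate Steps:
r = 448
j = -10008 (j = -3/2 + (½)*(-20013) = -3/2 - 20013/2 = -10008)
V = 17583616 (V = (25*40 - 10008)*(-19208 + 17256) = (1000 - 10008)*(-1952) = -9008*(-1952) = 17583616)
(11182 + r)*(V - 30389) = (11182 + 448)*(17583616 - 30389) = 11630*17553227 = 204144030010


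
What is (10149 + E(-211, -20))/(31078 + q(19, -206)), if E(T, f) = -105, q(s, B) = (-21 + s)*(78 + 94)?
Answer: 5022/15367 ≈ 0.32680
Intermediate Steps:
q(s, B) = -3612 + 172*s (q(s, B) = (-21 + s)*172 = -3612 + 172*s)
(10149 + E(-211, -20))/(31078 + q(19, -206)) = (10149 - 105)/(31078 + (-3612 + 172*19)) = 10044/(31078 + (-3612 + 3268)) = 10044/(31078 - 344) = 10044/30734 = 10044*(1/30734) = 5022/15367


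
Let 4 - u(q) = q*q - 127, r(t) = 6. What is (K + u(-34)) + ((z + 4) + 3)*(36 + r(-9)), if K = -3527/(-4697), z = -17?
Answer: -6783638/4697 ≈ -1444.3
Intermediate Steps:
u(q) = 131 - q² (u(q) = 4 - (q*q - 127) = 4 - (q² - 127) = 4 - (-127 + q²) = 4 + (127 - q²) = 131 - q²)
K = 3527/4697 (K = -3527*(-1/4697) = 3527/4697 ≈ 0.75091)
(K + u(-34)) + ((z + 4) + 3)*(36 + r(-9)) = (3527/4697 + (131 - 1*(-34)²)) + ((-17 + 4) + 3)*(36 + 6) = (3527/4697 + (131 - 1*1156)) + (-13 + 3)*42 = (3527/4697 + (131 - 1156)) - 10*42 = (3527/4697 - 1025) - 420 = -4810898/4697 - 420 = -6783638/4697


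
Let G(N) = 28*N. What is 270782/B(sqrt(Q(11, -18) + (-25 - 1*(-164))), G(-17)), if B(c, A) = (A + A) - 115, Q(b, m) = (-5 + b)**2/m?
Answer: -270782/1067 ≈ -253.78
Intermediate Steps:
Q(b, m) = (-5 + b)**2/m
B(c, A) = -115 + 2*A (B(c, A) = 2*A - 115 = -115 + 2*A)
270782/B(sqrt(Q(11, -18) + (-25 - 1*(-164))), G(-17)) = 270782/(-115 + 2*(28*(-17))) = 270782/(-115 + 2*(-476)) = 270782/(-115 - 952) = 270782/(-1067) = 270782*(-1/1067) = -270782/1067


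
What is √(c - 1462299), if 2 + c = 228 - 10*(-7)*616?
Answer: I*√1418953 ≈ 1191.2*I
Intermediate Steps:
c = 43346 (c = -2 + (228 - 10*(-7)*616) = -2 + (228 + 70*616) = -2 + (228 + 43120) = -2 + 43348 = 43346)
√(c - 1462299) = √(43346 - 1462299) = √(-1418953) = I*√1418953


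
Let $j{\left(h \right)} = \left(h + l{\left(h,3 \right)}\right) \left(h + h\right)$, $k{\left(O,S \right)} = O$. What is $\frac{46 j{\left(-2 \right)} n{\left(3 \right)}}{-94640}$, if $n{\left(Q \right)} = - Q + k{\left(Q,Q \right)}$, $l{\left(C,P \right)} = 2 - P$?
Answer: $0$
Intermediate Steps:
$j{\left(h \right)} = 2 h \left(-1 + h\right)$ ($j{\left(h \right)} = \left(h + \left(2 - 3\right)\right) \left(h + h\right) = \left(h + \left(2 - 3\right)\right) 2 h = \left(h - 1\right) 2 h = \left(-1 + h\right) 2 h = 2 h \left(-1 + h\right)$)
$n{\left(Q \right)} = 0$ ($n{\left(Q \right)} = - Q + Q = 0$)
$\frac{46 j{\left(-2 \right)} n{\left(3 \right)}}{-94640} = \frac{46 \cdot 2 \left(-2\right) \left(-1 - 2\right) 0}{-94640} = 46 \cdot 2 \left(-2\right) \left(-3\right) 0 \left(- \frac{1}{94640}\right) = 46 \cdot 12 \cdot 0 \left(- \frac{1}{94640}\right) = 552 \cdot 0 \left(- \frac{1}{94640}\right) = 0 \left(- \frac{1}{94640}\right) = 0$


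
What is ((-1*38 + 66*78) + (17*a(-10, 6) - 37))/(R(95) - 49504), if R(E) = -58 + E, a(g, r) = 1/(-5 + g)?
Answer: -76078/742005 ≈ -0.10253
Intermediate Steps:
((-1*38 + 66*78) + (17*a(-10, 6) - 37))/(R(95) - 49504) = ((-1*38 + 66*78) + (17/(-5 - 10) - 37))/((-58 + 95) - 49504) = ((-38 + 5148) + (17/(-15) - 37))/(37 - 49504) = (5110 + (17*(-1/15) - 37))/(-49467) = (5110 + (-17/15 - 37))*(-1/49467) = (5110 - 572/15)*(-1/49467) = (76078/15)*(-1/49467) = -76078/742005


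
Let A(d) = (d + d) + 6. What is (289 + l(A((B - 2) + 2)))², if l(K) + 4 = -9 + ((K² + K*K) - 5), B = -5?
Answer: 91809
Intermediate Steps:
A(d) = 6 + 2*d (A(d) = 2*d + 6 = 6 + 2*d)
l(K) = -18 + 2*K² (l(K) = -4 + (-9 + ((K² + K*K) - 5)) = -4 + (-9 + ((K² + K²) - 5)) = -4 + (-9 + (2*K² - 5)) = -4 + (-9 + (-5 + 2*K²)) = -4 + (-14 + 2*K²) = -18 + 2*K²)
(289 + l(A((B - 2) + 2)))² = (289 + (-18 + 2*(6 + 2*((-5 - 2) + 2))²))² = (289 + (-18 + 2*(6 + 2*(-7 + 2))²))² = (289 + (-18 + 2*(6 + 2*(-5))²))² = (289 + (-18 + 2*(6 - 10)²))² = (289 + (-18 + 2*(-4)²))² = (289 + (-18 + 2*16))² = (289 + (-18 + 32))² = (289 + 14)² = 303² = 91809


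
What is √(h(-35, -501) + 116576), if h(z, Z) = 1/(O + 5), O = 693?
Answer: √56796294202/698 ≈ 341.43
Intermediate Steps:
h(z, Z) = 1/698 (h(z, Z) = 1/(693 + 5) = 1/698)
√(h(-35, -501) + 116576) = √(1/698 + 116576) = √(81370049/698) = √56796294202/698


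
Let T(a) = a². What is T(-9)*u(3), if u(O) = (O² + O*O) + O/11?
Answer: 16281/11 ≈ 1480.1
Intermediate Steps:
u(O) = 2*O² + O/11 (u(O) = (O² + O²) + O*(1/11) = 2*O² + O/11)
T(-9)*u(3) = (-9)²*((1/11)*3*(1 + 22*3)) = 81*((1/11)*3*(1 + 66)) = 81*((1/11)*3*67) = 81*(201/11) = 16281/11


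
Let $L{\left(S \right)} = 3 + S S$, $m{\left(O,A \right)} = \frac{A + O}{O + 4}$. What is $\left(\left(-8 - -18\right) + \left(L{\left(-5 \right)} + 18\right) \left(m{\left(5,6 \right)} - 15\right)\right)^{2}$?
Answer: $\frac{31516996}{81} \approx 3.891 \cdot 10^{5}$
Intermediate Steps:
$m{\left(O,A \right)} = \frac{A + O}{4 + O}$
$L{\left(S \right)} = 3 + S^{2}$
$\left(\left(-8 - -18\right) + \left(L{\left(-5 \right)} + 18\right) \left(m{\left(5,6 \right)} - 15\right)\right)^{2} = \left(\left(-8 - -18\right) + \left(\left(3 + \left(-5\right)^{2}\right) + 18\right) \left(\frac{6 + 5}{4 + 5} - 15\right)\right)^{2} = \left(\left(-8 + 18\right) + \left(\left(3 + 25\right) + 18\right) \left(\frac{1}{9} \cdot 11 - 15\right)\right)^{2} = \left(10 + \left(28 + 18\right) \left(\frac{1}{9} \cdot 11 - 15\right)\right)^{2} = \left(10 + 46 \left(\frac{11}{9} - 15\right)\right)^{2} = \left(10 + 46 \left(- \frac{124}{9}\right)\right)^{2} = \left(10 - \frac{5704}{9}\right)^{2} = \left(- \frac{5614}{9}\right)^{2} = \frac{31516996}{81}$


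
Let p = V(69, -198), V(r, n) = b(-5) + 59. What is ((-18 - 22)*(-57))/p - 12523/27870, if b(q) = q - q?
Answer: 62804743/1644330 ≈ 38.195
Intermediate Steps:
b(q) = 0
V(r, n) = 59 (V(r, n) = 0 + 59 = 59)
p = 59
((-18 - 22)*(-57))/p - 12523/27870 = ((-18 - 22)*(-57))/59 - 12523/27870 = -40*(-57)*(1/59) - 12523*1/27870 = 2280*(1/59) - 12523/27870 = 2280/59 - 12523/27870 = 62804743/1644330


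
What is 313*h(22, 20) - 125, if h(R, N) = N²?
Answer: 125075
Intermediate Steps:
313*h(22, 20) - 125 = 313*20² - 125 = 313*400 - 125 = 125200 - 125 = 125075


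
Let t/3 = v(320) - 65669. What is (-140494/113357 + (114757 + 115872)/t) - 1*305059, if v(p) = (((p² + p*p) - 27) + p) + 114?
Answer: -2067992097362635/6778975314 ≈ -3.0506e+5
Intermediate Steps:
v(p) = 87 + p + 2*p² (v(p) = (((p² + p²) - 27) + p) + 114 = ((2*p² - 27) + p) + 114 = ((-27 + 2*p²) + p) + 114 = (-27 + p + 2*p²) + 114 = 87 + p + 2*p²)
t = 418614 (t = 3*((87 + 320 + 2*320²) - 65669) = 3*((87 + 320 + 2*102400) - 65669) = 3*((87 + 320 + 204800) - 65669) = 3*(205207 - 65669) = 3*139538 = 418614)
(-140494/113357 + (114757 + 115872)/t) - 1*305059 = (-140494/113357 + (114757 + 115872)/418614) - 1*305059 = (-140494*1/113357 + 230629*(1/418614)) - 305059 = (-140494/113357 + 32947/59802) - 305059 = -4667049109/6778975314 - 305059 = -2067992097362635/6778975314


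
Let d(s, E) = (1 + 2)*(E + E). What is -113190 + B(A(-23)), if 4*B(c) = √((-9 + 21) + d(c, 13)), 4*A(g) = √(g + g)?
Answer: -113190 + 3*√10/4 ≈ -1.1319e+5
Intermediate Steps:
A(g) = √2*√g/4 (A(g) = √(g + g)/4 = √(2*g)/4 = (√2*√g)/4 = √2*√g/4)
d(s, E) = 6*E (d(s, E) = 3*(2*E) = 6*E)
B(c) = 3*√10/4 (B(c) = √((-9 + 21) + 6*13)/4 = √(12 + 78)/4 = √90/4 = (3*√10)/4 = 3*√10/4)
-113190 + B(A(-23)) = -113190 + 3*√10/4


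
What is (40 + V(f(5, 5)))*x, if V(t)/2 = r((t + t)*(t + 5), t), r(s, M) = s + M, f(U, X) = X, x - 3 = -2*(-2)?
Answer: 1750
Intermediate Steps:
x = 7 (x = 3 - 2*(-2) = 3 + 4 = 7)
r(s, M) = M + s
V(t) = 2*t + 4*t*(5 + t) (V(t) = 2*(t + (t + t)*(t + 5)) = 2*(t + (2*t)*(5 + t)) = 2*(t + 2*t*(5 + t)) = 2*t + 4*t*(5 + t))
(40 + V(f(5, 5)))*x = (40 + 2*5*(11 + 2*5))*7 = (40 + 2*5*(11 + 10))*7 = (40 + 2*5*21)*7 = (40 + 210)*7 = 250*7 = 1750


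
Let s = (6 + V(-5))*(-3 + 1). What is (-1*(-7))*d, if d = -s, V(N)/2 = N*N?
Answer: 784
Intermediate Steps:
V(N) = 2*N² (V(N) = 2*(N*N) = 2*N²)
s = -112 (s = (6 + 2*(-5)²)*(-3 + 1) = (6 + 2*25)*(-2) = (6 + 50)*(-2) = 56*(-2) = -112)
d = 112 (d = -1*(-112) = 112)
(-1*(-7))*d = -1*(-7)*112 = 7*112 = 784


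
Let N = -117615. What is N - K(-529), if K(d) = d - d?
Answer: -117615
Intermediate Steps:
K(d) = 0
N - K(-529) = -117615 - 1*0 = -117615 + 0 = -117615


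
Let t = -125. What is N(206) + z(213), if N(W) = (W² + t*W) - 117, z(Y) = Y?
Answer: 16782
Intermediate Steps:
N(W) = -117 + W² - 125*W (N(W) = (W² - 125*W) - 117 = -117 + W² - 125*W)
N(206) + z(213) = (-117 + 206² - 125*206) + 213 = (-117 + 42436 - 25750) + 213 = 16569 + 213 = 16782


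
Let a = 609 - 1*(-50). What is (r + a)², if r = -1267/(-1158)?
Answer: 584290543321/1340964 ≈ 4.3572e+5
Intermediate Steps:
r = 1267/1158 (r = -1267*(-1/1158) = 1267/1158 ≈ 1.0941)
a = 659 (a = 609 + 50 = 659)
(r + a)² = (1267/1158 + 659)² = (764389/1158)² = 584290543321/1340964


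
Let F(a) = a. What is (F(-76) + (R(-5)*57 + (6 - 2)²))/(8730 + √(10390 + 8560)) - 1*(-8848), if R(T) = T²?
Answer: 1926217103/217697 - 39*√758/435394 ≈ 8848.2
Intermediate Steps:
(F(-76) + (R(-5)*57 + (6 - 2)²))/(8730 + √(10390 + 8560)) - 1*(-8848) = (-76 + ((-5)²*57 + (6 - 2)²))/(8730 + √(10390 + 8560)) - 1*(-8848) = (-76 + (25*57 + 4²))/(8730 + √18950) + 8848 = (-76 + (1425 + 16))/(8730 + 5*√758) + 8848 = (-76 + 1441)/(8730 + 5*√758) + 8848 = 1365/(8730 + 5*√758) + 8848 = 8848 + 1365/(8730 + 5*√758)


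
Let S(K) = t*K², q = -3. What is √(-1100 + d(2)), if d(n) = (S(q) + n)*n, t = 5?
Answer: I*√1006 ≈ 31.717*I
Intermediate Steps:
S(K) = 5*K²
d(n) = n*(45 + n) (d(n) = (5*(-3)² + n)*n = (5*9 + n)*n = (45 + n)*n = n*(45 + n))
√(-1100 + d(2)) = √(-1100 + 2*(45 + 2)) = √(-1100 + 2*47) = √(-1100 + 94) = √(-1006) = I*√1006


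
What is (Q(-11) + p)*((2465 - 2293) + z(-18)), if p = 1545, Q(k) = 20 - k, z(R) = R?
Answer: 242704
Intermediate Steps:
(Q(-11) + p)*((2465 - 2293) + z(-18)) = ((20 - 1*(-11)) + 1545)*((2465 - 2293) - 18) = ((20 + 11) + 1545)*(172 - 18) = (31 + 1545)*154 = 1576*154 = 242704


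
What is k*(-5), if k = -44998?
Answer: 224990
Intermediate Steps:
k*(-5) = -44998*(-5) = 224990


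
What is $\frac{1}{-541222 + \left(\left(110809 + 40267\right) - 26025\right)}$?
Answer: $- \frac{1}{416171} \approx -2.4029 \cdot 10^{-6}$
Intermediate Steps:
$\frac{1}{-541222 + \left(\left(110809 + 40267\right) - 26025\right)} = \frac{1}{-541222 + \left(151076 - 26025\right)} = \frac{1}{-541222 + 125051} = \frac{1}{-416171} = - \frac{1}{416171}$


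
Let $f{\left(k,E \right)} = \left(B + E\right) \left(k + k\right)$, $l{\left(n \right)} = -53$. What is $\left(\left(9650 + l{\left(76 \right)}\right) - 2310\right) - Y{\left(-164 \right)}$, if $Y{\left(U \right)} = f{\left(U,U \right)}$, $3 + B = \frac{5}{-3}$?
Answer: $- \frac{144107}{3} \approx -48036.0$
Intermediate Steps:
$B = - \frac{14}{3}$ ($B = -3 + \frac{5}{-3} = -3 + 5 \left(- \frac{1}{3}\right) = -3 - \frac{5}{3} = - \frac{14}{3} \approx -4.6667$)
$f{\left(k,E \right)} = 2 k \left(- \frac{14}{3} + E\right)$ ($f{\left(k,E \right)} = \left(- \frac{14}{3} + E\right) \left(k + k\right) = \left(- \frac{14}{3} + E\right) 2 k = 2 k \left(- \frac{14}{3} + E\right)$)
$Y{\left(U \right)} = \frac{2 U \left(-14 + 3 U\right)}{3}$
$\left(\left(9650 + l{\left(76 \right)}\right) - 2310\right) - Y{\left(-164 \right)} = \left(\left(9650 - 53\right) - 2310\right) - \frac{2}{3} \left(-164\right) \left(-14 + 3 \left(-164\right)\right) = \left(9597 - 2310\right) - \frac{2}{3} \left(-164\right) \left(-14 - 492\right) = 7287 - \frac{2}{3} \left(-164\right) \left(-506\right) = 7287 - \frac{165968}{3} = - \frac{144107}{3}$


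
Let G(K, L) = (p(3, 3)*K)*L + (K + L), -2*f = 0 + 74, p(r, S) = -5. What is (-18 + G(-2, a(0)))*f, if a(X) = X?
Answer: 740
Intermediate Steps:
f = -37 (f = -(0 + 74)/2 = -1/2*74 = -37)
G(K, L) = K + L - 5*K*L (G(K, L) = (-5*K)*L + (K + L) = -5*K*L + (K + L) = K + L - 5*K*L)
(-18 + G(-2, a(0)))*f = (-18 + (-2 + 0 - 5*(-2)*0))*(-37) = (-18 + (-2 + 0 + 0))*(-37) = (-18 - 2)*(-37) = -20*(-37) = 740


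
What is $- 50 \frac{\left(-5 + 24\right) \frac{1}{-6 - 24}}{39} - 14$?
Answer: $- \frac{1543}{117} \approx -13.188$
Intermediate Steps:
$- 50 \frac{\left(-5 + 24\right) \frac{1}{-6 - 24}}{39} - 14 = - 50 \frac{19}{-30} \cdot \frac{1}{39} + \left(-21 + 7\right) = - 50 \cdot 19 \left(- \frac{1}{30}\right) \frac{1}{39} - 14 = - 50 \left(\left(- \frac{19}{30}\right) \frac{1}{39}\right) - 14 = \left(-50\right) \left(- \frac{19}{1170}\right) - 14 = \frac{95}{117} - 14 = - \frac{1543}{117}$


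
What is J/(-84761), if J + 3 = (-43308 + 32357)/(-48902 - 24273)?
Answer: 208574/6202386175 ≈ 3.3628e-5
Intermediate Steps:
J = -208574/73175 (J = -3 + (-43308 + 32357)/(-48902 - 24273) = -3 - 10951/(-73175) = -3 - 10951*(-1/73175) = -3 + 10951/73175 = -208574/73175 ≈ -2.8503)
J/(-84761) = -208574/73175/(-84761) = -208574/73175*(-1/84761) = 208574/6202386175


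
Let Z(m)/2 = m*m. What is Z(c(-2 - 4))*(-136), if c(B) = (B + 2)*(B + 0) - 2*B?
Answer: -352512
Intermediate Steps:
c(B) = -2*B + B*(2 + B) (c(B) = (2 + B)*B - 2*B = B*(2 + B) - 2*B = -2*B + B*(2 + B))
Z(m) = 2*m² (Z(m) = 2*(m*m) = 2*m²)
Z(c(-2 - 4))*(-136) = (2*((-2 - 4)²)²)*(-136) = (2*((-6)²)²)*(-136) = (2*36²)*(-136) = (2*1296)*(-136) = 2592*(-136) = -352512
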